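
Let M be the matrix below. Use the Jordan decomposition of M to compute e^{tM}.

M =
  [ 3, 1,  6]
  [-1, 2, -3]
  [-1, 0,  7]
e^{tM} =
  [-3*t^2*exp(4*t) - t*exp(4*t) + exp(4*t), -3*t^2*exp(4*t)/2 + t*exp(4*t), 9*t^2*exp(4*t)/2 + 6*t*exp(4*t)]
  [3*t^2*exp(4*t) - t*exp(4*t), 3*t^2*exp(4*t)/2 - 2*t*exp(4*t) + exp(4*t), -9*t^2*exp(4*t)/2 - 3*t*exp(4*t)]
  [-t^2*exp(4*t) - t*exp(4*t), -t^2*exp(4*t)/2, 3*t^2*exp(4*t)/2 + 3*t*exp(4*t) + exp(4*t)]

Strategy: write M = P · J · P⁻¹ where J is a Jordan canonical form, so e^{tM} = P · e^{tJ} · P⁻¹, and e^{tJ} can be computed block-by-block.

M has Jordan form
J =
  [4, 1, 0]
  [0, 4, 1]
  [0, 0, 4]
(up to reordering of blocks).

Per-block formulas:
  For a 3×3 Jordan block J_3(4): exp(t · J_3(4)) = e^(4t)·(I + t·N + (t^2/2)·N^2), where N is the 3×3 nilpotent shift.

After assembling e^{tJ} and conjugating by P, we get:

e^{tM} =
  [-3*t^2*exp(4*t) - t*exp(4*t) + exp(4*t), -3*t^2*exp(4*t)/2 + t*exp(4*t), 9*t^2*exp(4*t)/2 + 6*t*exp(4*t)]
  [3*t^2*exp(4*t) - t*exp(4*t), 3*t^2*exp(4*t)/2 - 2*t*exp(4*t) + exp(4*t), -9*t^2*exp(4*t)/2 - 3*t*exp(4*t)]
  [-t^2*exp(4*t) - t*exp(4*t), -t^2*exp(4*t)/2, 3*t^2*exp(4*t)/2 + 3*t*exp(4*t) + exp(4*t)]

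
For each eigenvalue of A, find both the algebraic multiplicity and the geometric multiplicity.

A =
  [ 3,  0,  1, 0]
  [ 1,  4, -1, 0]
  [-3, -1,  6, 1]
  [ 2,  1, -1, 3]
λ = 4: alg = 4, geom = 2

Step 1 — factor the characteristic polynomial to read off the algebraic multiplicities:
  χ_A(x) = (x - 4)^4

Step 2 — compute geometric multiplicities via the rank-nullity identity g(λ) = n − rank(A − λI):
  rank(A − (4)·I) = 2, so dim ker(A − (4)·I) = n − 2 = 2

Summary:
  λ = 4: algebraic multiplicity = 4, geometric multiplicity = 2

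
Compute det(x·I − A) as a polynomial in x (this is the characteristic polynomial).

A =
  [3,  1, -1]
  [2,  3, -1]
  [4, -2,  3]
x^3 - 9*x^2 + 27*x - 27

Expanding det(x·I − A) (e.g. by cofactor expansion or by noting that A is similar to its Jordan form J, which has the same characteristic polynomial as A) gives
  χ_A(x) = x^3 - 9*x^2 + 27*x - 27
which factors as (x - 3)^3. The eigenvalues (with algebraic multiplicities) are λ = 3 with multiplicity 3.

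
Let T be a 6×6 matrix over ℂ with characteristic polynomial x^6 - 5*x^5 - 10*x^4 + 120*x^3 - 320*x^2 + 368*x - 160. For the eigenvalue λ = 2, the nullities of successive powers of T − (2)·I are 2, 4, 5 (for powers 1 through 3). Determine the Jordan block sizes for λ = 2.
Block sizes for λ = 2: [3, 2]

From the dimensions of kernels of powers, the number of Jordan blocks of size at least j is d_j − d_{j−1} where d_j = dim ker(N^j) (with d_0 = 0). Computing the differences gives [2, 2, 1].
The number of blocks of size exactly k is (#blocks of size ≥ k) − (#blocks of size ≥ k + 1), so the partition is: 1 block(s) of size 2, 1 block(s) of size 3.
In nonincreasing order the block sizes are [3, 2].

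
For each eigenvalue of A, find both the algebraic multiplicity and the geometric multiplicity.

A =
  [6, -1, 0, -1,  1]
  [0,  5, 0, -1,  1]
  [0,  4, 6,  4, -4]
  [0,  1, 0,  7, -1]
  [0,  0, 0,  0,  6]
λ = 6: alg = 5, geom = 4

Step 1 — factor the characteristic polynomial to read off the algebraic multiplicities:
  χ_A(x) = (x - 6)^5

Step 2 — compute geometric multiplicities via the rank-nullity identity g(λ) = n − rank(A − λI):
  rank(A − (6)·I) = 1, so dim ker(A − (6)·I) = n − 1 = 4

Summary:
  λ = 6: algebraic multiplicity = 5, geometric multiplicity = 4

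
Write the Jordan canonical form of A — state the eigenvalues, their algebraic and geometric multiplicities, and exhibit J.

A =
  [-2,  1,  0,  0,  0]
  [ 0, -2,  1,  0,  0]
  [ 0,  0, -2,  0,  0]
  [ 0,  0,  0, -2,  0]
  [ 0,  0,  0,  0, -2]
J_3(-2) ⊕ J_1(-2) ⊕ J_1(-2)

The characteristic polynomial is
  det(x·I − A) = x^5 + 10*x^4 + 40*x^3 + 80*x^2 + 80*x + 32 = (x + 2)^5

Eigenvalues and multiplicities (the geometric multiplicity of λ is n − rank(A − λI), which equals the number of Jordan blocks for λ):
  λ = -2: algebraic multiplicity = 5, geometric multiplicity = 3

Determining the block sizes for each eigenvalue:
  λ = -2: with am = 5 and gm = 3, the partition is not yet determined (e.g. several partitions of 5 into 3 parts exist). Let N = A − (-2)·I. Computing rank(N^1) = 2, rank(N^2) = 1, rank(N^3) = 0; the number of blocks of size ≥ j is rank(N^{j−1}) − rank(N^j), giving [3, 1, 1]. So we have 1 block(s) of size 3, 2 block(s) of size 1 → block sizes [3, 1, 1]

Assembling the blocks gives a Jordan form
J =
  [-2,  1,  0,  0,  0]
  [ 0, -2,  1,  0,  0]
  [ 0,  0, -2,  0,  0]
  [ 0,  0,  0, -2,  0]
  [ 0,  0,  0,  0, -2]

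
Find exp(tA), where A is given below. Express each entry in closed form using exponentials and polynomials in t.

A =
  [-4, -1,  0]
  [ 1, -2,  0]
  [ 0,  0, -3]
e^{tA} =
  [-t*exp(-3*t) + exp(-3*t), -t*exp(-3*t), 0]
  [t*exp(-3*t), t*exp(-3*t) + exp(-3*t), 0]
  [0, 0, exp(-3*t)]

Strategy: write A = P · J · P⁻¹ where J is a Jordan canonical form, so e^{tA} = P · e^{tJ} · P⁻¹, and e^{tJ} can be computed block-by-block.

A has Jordan form
J =
  [-3,  1,  0]
  [ 0, -3,  0]
  [ 0,  0, -3]
(up to reordering of blocks).

Per-block formulas:
  For a 1×1 block at λ = -3: exp(t · [-3]) = [e^(-3t)].
  For a 2×2 Jordan block J_2(-3): exp(t · J_2(-3)) = e^(-3t)·(I + t·N), where N is the 2×2 nilpotent shift.

After assembling e^{tJ} and conjugating by P, we get:

e^{tA} =
  [-t*exp(-3*t) + exp(-3*t), -t*exp(-3*t), 0]
  [t*exp(-3*t), t*exp(-3*t) + exp(-3*t), 0]
  [0, 0, exp(-3*t)]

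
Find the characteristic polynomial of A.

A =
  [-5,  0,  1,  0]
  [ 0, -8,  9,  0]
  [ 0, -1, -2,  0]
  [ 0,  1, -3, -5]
x^4 + 20*x^3 + 150*x^2 + 500*x + 625

Expanding det(x·I − A) (e.g. by cofactor expansion or by noting that A is similar to its Jordan form J, which has the same characteristic polynomial as A) gives
  χ_A(x) = x^4 + 20*x^3 + 150*x^2 + 500*x + 625
which factors as (x + 5)^4. The eigenvalues (with algebraic multiplicities) are λ = -5 with multiplicity 4.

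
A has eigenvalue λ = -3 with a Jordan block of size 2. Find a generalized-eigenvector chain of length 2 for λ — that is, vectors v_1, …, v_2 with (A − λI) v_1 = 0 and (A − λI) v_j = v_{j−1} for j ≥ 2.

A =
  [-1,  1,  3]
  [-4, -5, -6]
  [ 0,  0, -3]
A Jordan chain for λ = -3 of length 2:
v_1 = (2, -4, 0)ᵀ
v_2 = (1, 0, 0)ᵀ

Let N = A − (-3)·I. We want v_2 with N^2 v_2 = 0 but N^1 v_2 ≠ 0; then v_{j-1} := N · v_j for j = 2, …, 2.

Pick v_2 = (1, 0, 0)ᵀ.
Then v_1 = N · v_2 = (2, -4, 0)ᵀ.

Sanity check: (A − (-3)·I) v_1 = (0, 0, 0)ᵀ = 0. ✓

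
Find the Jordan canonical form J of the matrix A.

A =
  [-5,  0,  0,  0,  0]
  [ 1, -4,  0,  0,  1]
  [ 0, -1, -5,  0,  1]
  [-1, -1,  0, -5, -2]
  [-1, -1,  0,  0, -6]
J_3(-5) ⊕ J_2(-5)

The characteristic polynomial is
  det(x·I − A) = x^5 + 25*x^4 + 250*x^3 + 1250*x^2 + 3125*x + 3125 = (x + 5)^5

Eigenvalues and multiplicities (the geometric multiplicity of λ is n − rank(A − λI), which equals the number of Jordan blocks for λ):
  λ = -5: algebraic multiplicity = 5, geometric multiplicity = 2

Determining the block sizes for each eigenvalue:
  λ = -5: with am = 5 and gm = 2, the partition is not yet determined (e.g. several partitions of 5 into 2 parts exist). Let N = A − (-5)·I. Computing rank(N^1) = 3, rank(N^2) = 1, rank(N^3) = 0; the number of blocks of size ≥ j is rank(N^{j−1}) − rank(N^j), giving [2, 2, 1]. So we have 1 block(s) of size 3, 1 block(s) of size 2 → block sizes [3, 2]

Assembling the blocks gives a Jordan form
J =
  [-5,  1,  0,  0,  0]
  [ 0, -5,  1,  0,  0]
  [ 0,  0, -5,  0,  0]
  [ 0,  0,  0, -5,  1]
  [ 0,  0,  0,  0, -5]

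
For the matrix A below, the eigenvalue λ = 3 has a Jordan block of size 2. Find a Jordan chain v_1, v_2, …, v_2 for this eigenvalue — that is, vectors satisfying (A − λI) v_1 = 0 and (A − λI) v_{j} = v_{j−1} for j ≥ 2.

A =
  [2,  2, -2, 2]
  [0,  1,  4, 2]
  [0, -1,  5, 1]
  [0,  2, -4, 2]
A Jordan chain for λ = 3 of length 2:
v_1 = (2, 2, 1, 0)ᵀ
v_2 = (4, 1, 0, 2)ᵀ

Let N = A − (3)·I. We want v_2 with N^2 v_2 = 0 but N^1 v_2 ≠ 0; then v_{j-1} := N · v_j for j = 2, …, 2.

Pick v_2 = (4, 1, 0, 2)ᵀ.
Then v_1 = N · v_2 = (2, 2, 1, 0)ᵀ.

Sanity check: (A − (3)·I) v_1 = (0, 0, 0, 0)ᵀ = 0. ✓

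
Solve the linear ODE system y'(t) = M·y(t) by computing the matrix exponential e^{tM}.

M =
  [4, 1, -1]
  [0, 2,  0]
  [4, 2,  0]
e^{tM} =
  [2*t*exp(2*t) + exp(2*t), t*exp(2*t), -t*exp(2*t)]
  [0, exp(2*t), 0]
  [4*t*exp(2*t), 2*t*exp(2*t), -2*t*exp(2*t) + exp(2*t)]

Strategy: write M = P · J · P⁻¹ where J is a Jordan canonical form, so e^{tM} = P · e^{tJ} · P⁻¹, and e^{tJ} can be computed block-by-block.

M has Jordan form
J =
  [2, 1, 0]
  [0, 2, 0]
  [0, 0, 2]
(up to reordering of blocks).

Per-block formulas:
  For a 2×2 Jordan block J_2(2): exp(t · J_2(2)) = e^(2t)·(I + t·N), where N is the 2×2 nilpotent shift.
  For a 1×1 block at λ = 2: exp(t · [2]) = [e^(2t)].

After assembling e^{tJ} and conjugating by P, we get:

e^{tM} =
  [2*t*exp(2*t) + exp(2*t), t*exp(2*t), -t*exp(2*t)]
  [0, exp(2*t), 0]
  [4*t*exp(2*t), 2*t*exp(2*t), -2*t*exp(2*t) + exp(2*t)]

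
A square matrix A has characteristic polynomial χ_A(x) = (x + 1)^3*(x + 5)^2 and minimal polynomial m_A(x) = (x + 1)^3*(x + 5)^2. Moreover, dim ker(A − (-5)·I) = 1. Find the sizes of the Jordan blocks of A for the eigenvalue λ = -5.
Block sizes for λ = -5: [2]

Step 1 — from the characteristic polynomial, algebraic multiplicity of λ = -5 is 2. From dim ker(A − (-5)·I) = 1, there are exactly 1 Jordan blocks for λ = -5.
Step 2 — from the minimal polynomial, the factor (x + 5)^2 tells us the largest block for λ = -5 has size 2.
Step 3 — with total size 2, 1 blocks, and largest block 2, the block sizes (in nonincreasing order) are [2].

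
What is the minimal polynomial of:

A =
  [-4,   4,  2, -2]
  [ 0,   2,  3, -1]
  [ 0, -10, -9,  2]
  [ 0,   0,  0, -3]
x^2 + 7*x + 12

The characteristic polynomial is χ_A(x) = (x + 3)^2*(x + 4)^2, so the eigenvalues are known. The minimal polynomial is
  m_A(x) = Π_λ (x − λ)^{k_λ}
where k_λ is the size of the *largest* Jordan block for λ (equivalently, the smallest k with (A − λI)^k v = 0 for every generalised eigenvector v of λ).

  λ = -4: largest Jordan block has size 1, contributing (x + 4)
  λ = -3: largest Jordan block has size 1, contributing (x + 3)

So m_A(x) = (x + 3)*(x + 4) = x^2 + 7*x + 12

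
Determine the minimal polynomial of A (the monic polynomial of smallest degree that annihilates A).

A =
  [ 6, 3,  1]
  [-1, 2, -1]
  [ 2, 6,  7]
x^2 - 10*x + 25

The characteristic polynomial is χ_A(x) = (x - 5)^3, so the eigenvalues are known. The minimal polynomial is
  m_A(x) = Π_λ (x − λ)^{k_λ}
where k_λ is the size of the *largest* Jordan block for λ (equivalently, the smallest k with (A − λI)^k v = 0 for every generalised eigenvector v of λ).

  λ = 5: largest Jordan block has size 2, contributing (x − 5)^2

So m_A(x) = (x - 5)^2 = x^2 - 10*x + 25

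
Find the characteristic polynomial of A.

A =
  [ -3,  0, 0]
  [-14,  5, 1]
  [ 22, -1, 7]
x^3 - 9*x^2 + 108

Expanding det(x·I − A) (e.g. by cofactor expansion or by noting that A is similar to its Jordan form J, which has the same characteristic polynomial as A) gives
  χ_A(x) = x^3 - 9*x^2 + 108
which factors as (x - 6)^2*(x + 3). The eigenvalues (with algebraic multiplicities) are λ = -3 with multiplicity 1, λ = 6 with multiplicity 2.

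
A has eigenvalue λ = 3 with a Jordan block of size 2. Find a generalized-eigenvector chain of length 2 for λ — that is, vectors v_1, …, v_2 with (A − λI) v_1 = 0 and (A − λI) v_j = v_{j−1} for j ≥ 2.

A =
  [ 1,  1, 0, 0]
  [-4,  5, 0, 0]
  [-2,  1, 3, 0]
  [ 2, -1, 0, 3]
A Jordan chain for λ = 3 of length 2:
v_1 = (-2, -4, -2, 2)ᵀ
v_2 = (1, 0, 0, 0)ᵀ

Let N = A − (3)·I. We want v_2 with N^2 v_2 = 0 but N^1 v_2 ≠ 0; then v_{j-1} := N · v_j for j = 2, …, 2.

Pick v_2 = (1, 0, 0, 0)ᵀ.
Then v_1 = N · v_2 = (-2, -4, -2, 2)ᵀ.

Sanity check: (A − (3)·I) v_1 = (0, 0, 0, 0)ᵀ = 0. ✓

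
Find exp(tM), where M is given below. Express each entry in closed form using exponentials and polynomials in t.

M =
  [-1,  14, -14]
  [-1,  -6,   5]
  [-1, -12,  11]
e^{tM} =
  [exp(-t), 2*exp(6*t) - 2*exp(-t), -2*exp(6*t) + 2*exp(-t)]
  [-t*exp(-t), 2*t*exp(-t) - exp(6*t) + 2*exp(-t), -2*t*exp(-t) + exp(6*t) - exp(-t)]
  [-t*exp(-t), 2*t*exp(-t) - 2*exp(6*t) + 2*exp(-t), -2*t*exp(-t) + 2*exp(6*t) - exp(-t)]

Strategy: write M = P · J · P⁻¹ where J is a Jordan canonical form, so e^{tM} = P · e^{tJ} · P⁻¹, and e^{tJ} can be computed block-by-block.

M has Jordan form
J =
  [-1,  1, 0]
  [ 0, -1, 0]
  [ 0,  0, 6]
(up to reordering of blocks).

Per-block formulas:
  For a 2×2 Jordan block J_2(-1): exp(t · J_2(-1)) = e^(-1t)·(I + t·N), where N is the 2×2 nilpotent shift.
  For a 1×1 block at λ = 6: exp(t · [6]) = [e^(6t)].

After assembling e^{tJ} and conjugating by P, we get:

e^{tM} =
  [exp(-t), 2*exp(6*t) - 2*exp(-t), -2*exp(6*t) + 2*exp(-t)]
  [-t*exp(-t), 2*t*exp(-t) - exp(6*t) + 2*exp(-t), -2*t*exp(-t) + exp(6*t) - exp(-t)]
  [-t*exp(-t), 2*t*exp(-t) - 2*exp(6*t) + 2*exp(-t), -2*t*exp(-t) + 2*exp(6*t) - exp(-t)]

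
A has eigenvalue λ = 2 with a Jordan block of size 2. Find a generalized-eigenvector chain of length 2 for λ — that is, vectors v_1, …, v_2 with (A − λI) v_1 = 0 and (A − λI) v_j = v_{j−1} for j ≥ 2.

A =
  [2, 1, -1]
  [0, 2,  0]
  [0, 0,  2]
A Jordan chain for λ = 2 of length 2:
v_1 = (1, 0, 0)ᵀ
v_2 = (0, 1, 0)ᵀ

Let N = A − (2)·I. We want v_2 with N^2 v_2 = 0 but N^1 v_2 ≠ 0; then v_{j-1} := N · v_j for j = 2, …, 2.

Pick v_2 = (0, 1, 0)ᵀ.
Then v_1 = N · v_2 = (1, 0, 0)ᵀ.

Sanity check: (A − (2)·I) v_1 = (0, 0, 0)ᵀ = 0. ✓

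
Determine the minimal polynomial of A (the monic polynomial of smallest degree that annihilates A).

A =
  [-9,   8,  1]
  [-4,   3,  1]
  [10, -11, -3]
x^3 + 9*x^2 + 24*x + 20

The characteristic polynomial is χ_A(x) = (x + 2)^2*(x + 5), so the eigenvalues are known. The minimal polynomial is
  m_A(x) = Π_λ (x − λ)^{k_λ}
where k_λ is the size of the *largest* Jordan block for λ (equivalently, the smallest k with (A − λI)^k v = 0 for every generalised eigenvector v of λ).

  λ = -5: largest Jordan block has size 1, contributing (x + 5)
  λ = -2: largest Jordan block has size 2, contributing (x + 2)^2

So m_A(x) = (x + 2)^2*(x + 5) = x^3 + 9*x^2 + 24*x + 20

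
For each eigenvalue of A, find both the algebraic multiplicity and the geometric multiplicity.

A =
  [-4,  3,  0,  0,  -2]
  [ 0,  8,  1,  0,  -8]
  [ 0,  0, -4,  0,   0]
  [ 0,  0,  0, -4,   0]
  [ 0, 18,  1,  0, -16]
λ = -4: alg = 5, geom = 3

Step 1 — factor the characteristic polynomial to read off the algebraic multiplicities:
  χ_A(x) = (x + 4)^5

Step 2 — compute geometric multiplicities via the rank-nullity identity g(λ) = n − rank(A − λI):
  rank(A − (-4)·I) = 2, so dim ker(A − (-4)·I) = n − 2 = 3

Summary:
  λ = -4: algebraic multiplicity = 5, geometric multiplicity = 3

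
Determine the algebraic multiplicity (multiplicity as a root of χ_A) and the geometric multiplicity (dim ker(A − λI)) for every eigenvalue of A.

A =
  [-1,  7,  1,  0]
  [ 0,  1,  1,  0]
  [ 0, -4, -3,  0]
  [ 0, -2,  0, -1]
λ = -1: alg = 4, geom = 2

Step 1 — factor the characteristic polynomial to read off the algebraic multiplicities:
  χ_A(x) = (x + 1)^4

Step 2 — compute geometric multiplicities via the rank-nullity identity g(λ) = n − rank(A − λI):
  rank(A − (-1)·I) = 2, so dim ker(A − (-1)·I) = n − 2 = 2

Summary:
  λ = -1: algebraic multiplicity = 4, geometric multiplicity = 2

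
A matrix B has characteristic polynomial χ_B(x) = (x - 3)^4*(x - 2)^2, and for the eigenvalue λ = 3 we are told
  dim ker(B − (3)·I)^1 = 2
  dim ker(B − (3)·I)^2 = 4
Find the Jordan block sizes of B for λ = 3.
Block sizes for λ = 3: [2, 2]

From the dimensions of kernels of powers, the number of Jordan blocks of size at least j is d_j − d_{j−1} where d_j = dim ker(N^j) (with d_0 = 0). Computing the differences gives [2, 2].
The number of blocks of size exactly k is (#blocks of size ≥ k) − (#blocks of size ≥ k + 1), so the partition is: 2 block(s) of size 2.
In nonincreasing order the block sizes are [2, 2].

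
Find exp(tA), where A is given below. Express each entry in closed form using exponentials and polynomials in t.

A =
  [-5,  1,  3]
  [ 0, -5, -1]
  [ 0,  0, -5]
e^{tA} =
  [exp(-5*t), t*exp(-5*t), -t^2*exp(-5*t)/2 + 3*t*exp(-5*t)]
  [0, exp(-5*t), -t*exp(-5*t)]
  [0, 0, exp(-5*t)]

Strategy: write A = P · J · P⁻¹ where J is a Jordan canonical form, so e^{tA} = P · e^{tJ} · P⁻¹, and e^{tJ} can be computed block-by-block.

A has Jordan form
J =
  [-5,  1,  0]
  [ 0, -5,  1]
  [ 0,  0, -5]
(up to reordering of blocks).

Per-block formulas:
  For a 3×3 Jordan block J_3(-5): exp(t · J_3(-5)) = e^(-5t)·(I + t·N + (t^2/2)·N^2), where N is the 3×3 nilpotent shift.

After assembling e^{tJ} and conjugating by P, we get:

e^{tA} =
  [exp(-5*t), t*exp(-5*t), -t^2*exp(-5*t)/2 + 3*t*exp(-5*t)]
  [0, exp(-5*t), -t*exp(-5*t)]
  [0, 0, exp(-5*t)]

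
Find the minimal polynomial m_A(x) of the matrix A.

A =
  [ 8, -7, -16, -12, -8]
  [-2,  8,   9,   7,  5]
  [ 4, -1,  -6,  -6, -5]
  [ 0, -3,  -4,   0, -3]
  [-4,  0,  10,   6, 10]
x^3 - 12*x^2 + 48*x - 64

The characteristic polynomial is χ_A(x) = (x - 4)^5, so the eigenvalues are known. The minimal polynomial is
  m_A(x) = Π_λ (x − λ)^{k_λ}
where k_λ is the size of the *largest* Jordan block for λ (equivalently, the smallest k with (A − λI)^k v = 0 for every generalised eigenvector v of λ).

  λ = 4: largest Jordan block has size 3, contributing (x − 4)^3

So m_A(x) = (x - 4)^3 = x^3 - 12*x^2 + 48*x - 64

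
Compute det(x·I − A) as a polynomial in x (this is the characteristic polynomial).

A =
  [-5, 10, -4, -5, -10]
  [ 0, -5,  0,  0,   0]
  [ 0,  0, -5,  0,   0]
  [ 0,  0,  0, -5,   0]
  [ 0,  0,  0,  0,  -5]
x^5 + 25*x^4 + 250*x^3 + 1250*x^2 + 3125*x + 3125

Expanding det(x·I − A) (e.g. by cofactor expansion or by noting that A is similar to its Jordan form J, which has the same characteristic polynomial as A) gives
  χ_A(x) = x^5 + 25*x^4 + 250*x^3 + 1250*x^2 + 3125*x + 3125
which factors as (x + 5)^5. The eigenvalues (with algebraic multiplicities) are λ = -5 with multiplicity 5.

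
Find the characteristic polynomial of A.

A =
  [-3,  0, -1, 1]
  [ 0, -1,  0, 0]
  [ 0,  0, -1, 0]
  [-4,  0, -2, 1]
x^4 + 4*x^3 + 6*x^2 + 4*x + 1

Expanding det(x·I − A) (e.g. by cofactor expansion or by noting that A is similar to its Jordan form J, which has the same characteristic polynomial as A) gives
  χ_A(x) = x^4 + 4*x^3 + 6*x^2 + 4*x + 1
which factors as (x + 1)^4. The eigenvalues (with algebraic multiplicities) are λ = -1 with multiplicity 4.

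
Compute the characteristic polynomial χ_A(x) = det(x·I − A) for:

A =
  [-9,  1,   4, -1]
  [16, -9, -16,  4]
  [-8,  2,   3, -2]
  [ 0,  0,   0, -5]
x^4 + 20*x^3 + 150*x^2 + 500*x + 625

Expanding det(x·I − A) (e.g. by cofactor expansion or by noting that A is similar to its Jordan form J, which has the same characteristic polynomial as A) gives
  χ_A(x) = x^4 + 20*x^3 + 150*x^2 + 500*x + 625
which factors as (x + 5)^4. The eigenvalues (with algebraic multiplicities) are λ = -5 with multiplicity 4.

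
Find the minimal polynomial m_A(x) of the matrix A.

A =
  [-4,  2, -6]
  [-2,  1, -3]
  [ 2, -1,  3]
x^2

The characteristic polynomial is χ_A(x) = x^3, so the eigenvalues are known. The minimal polynomial is
  m_A(x) = Π_λ (x − λ)^{k_λ}
where k_λ is the size of the *largest* Jordan block for λ (equivalently, the smallest k with (A − λI)^k v = 0 for every generalised eigenvector v of λ).

  λ = 0: largest Jordan block has size 2, contributing (x − 0)^2

So m_A(x) = x^2 = x^2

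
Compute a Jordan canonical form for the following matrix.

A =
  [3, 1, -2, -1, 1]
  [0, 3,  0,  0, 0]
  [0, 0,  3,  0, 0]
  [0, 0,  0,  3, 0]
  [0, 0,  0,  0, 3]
J_2(3) ⊕ J_1(3) ⊕ J_1(3) ⊕ J_1(3)

The characteristic polynomial is
  det(x·I − A) = x^5 - 15*x^4 + 90*x^3 - 270*x^2 + 405*x - 243 = (x - 3)^5

Eigenvalues and multiplicities (the geometric multiplicity of λ is n − rank(A − λI), which equals the number of Jordan blocks for λ):
  λ = 3: algebraic multiplicity = 5, geometric multiplicity = 4

Determining the block sizes for each eigenvalue:
  λ = 3: 4 blocks summing to 5 forces exactly one block of size 2 and the rest size 1 → block sizes [2, 1, 1, 1]

Assembling the blocks gives a Jordan form
J =
  [3, 1, 0, 0, 0]
  [0, 3, 0, 0, 0]
  [0, 0, 3, 0, 0]
  [0, 0, 0, 3, 0]
  [0, 0, 0, 0, 3]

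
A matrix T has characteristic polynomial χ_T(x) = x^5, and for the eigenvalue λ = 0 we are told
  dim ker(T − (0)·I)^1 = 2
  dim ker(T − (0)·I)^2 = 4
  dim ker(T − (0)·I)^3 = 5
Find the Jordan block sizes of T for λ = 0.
Block sizes for λ = 0: [3, 2]

From the dimensions of kernels of powers, the number of Jordan blocks of size at least j is d_j − d_{j−1} where d_j = dim ker(N^j) (with d_0 = 0). Computing the differences gives [2, 2, 1].
The number of blocks of size exactly k is (#blocks of size ≥ k) − (#blocks of size ≥ k + 1), so the partition is: 1 block(s) of size 2, 1 block(s) of size 3.
In nonincreasing order the block sizes are [3, 2].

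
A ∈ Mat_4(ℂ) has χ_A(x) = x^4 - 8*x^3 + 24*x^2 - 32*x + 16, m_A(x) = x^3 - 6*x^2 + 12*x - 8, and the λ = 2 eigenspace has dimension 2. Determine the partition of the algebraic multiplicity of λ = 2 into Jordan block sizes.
Block sizes for λ = 2: [3, 1]

Step 1 — from the characteristic polynomial, algebraic multiplicity of λ = 2 is 4. From dim ker(A − (2)·I) = 2, there are exactly 2 Jordan blocks for λ = 2.
Step 2 — from the minimal polynomial, the factor (x − 2)^3 tells us the largest block for λ = 2 has size 3.
Step 3 — with total size 4, 2 blocks, and largest block 3, the block sizes (in nonincreasing order) are [3, 1].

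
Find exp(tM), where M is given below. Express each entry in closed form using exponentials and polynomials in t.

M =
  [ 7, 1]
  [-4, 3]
e^{tM} =
  [2*t*exp(5*t) + exp(5*t), t*exp(5*t)]
  [-4*t*exp(5*t), -2*t*exp(5*t) + exp(5*t)]

Strategy: write M = P · J · P⁻¹ where J is a Jordan canonical form, so e^{tM} = P · e^{tJ} · P⁻¹, and e^{tJ} can be computed block-by-block.

M has Jordan form
J =
  [5, 1]
  [0, 5]
(up to reordering of blocks).

Per-block formulas:
  For a 2×2 Jordan block J_2(5): exp(t · J_2(5)) = e^(5t)·(I + t·N), where N is the 2×2 nilpotent shift.

After assembling e^{tJ} and conjugating by P, we get:

e^{tM} =
  [2*t*exp(5*t) + exp(5*t), t*exp(5*t)]
  [-4*t*exp(5*t), -2*t*exp(5*t) + exp(5*t)]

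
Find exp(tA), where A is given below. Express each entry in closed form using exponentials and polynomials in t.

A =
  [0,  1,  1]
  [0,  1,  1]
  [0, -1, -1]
e^{tA} =
  [1, t, t]
  [0, t + 1, t]
  [0, -t, 1 - t]

Strategy: write A = P · J · P⁻¹ where J is a Jordan canonical form, so e^{tA} = P · e^{tJ} · P⁻¹, and e^{tJ} can be computed block-by-block.

A has Jordan form
J =
  [0, 1, 0]
  [0, 0, 0]
  [0, 0, 0]
(up to reordering of blocks).

Per-block formulas:
  For a 1×1 block at λ = 0: exp(t · [0]) = [e^(0t)].
  For a 2×2 Jordan block J_2(0): exp(t · J_2(0)) = e^(0t)·(I + t·N), where N is the 2×2 nilpotent shift.

After assembling e^{tJ} and conjugating by P, we get:

e^{tA} =
  [1, t, t]
  [0, t + 1, t]
  [0, -t, 1 - t]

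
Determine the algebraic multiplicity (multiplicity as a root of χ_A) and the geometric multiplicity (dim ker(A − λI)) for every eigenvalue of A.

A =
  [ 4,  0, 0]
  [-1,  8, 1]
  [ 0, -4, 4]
λ = 4: alg = 1, geom = 1; λ = 6: alg = 2, geom = 1

Step 1 — factor the characteristic polynomial to read off the algebraic multiplicities:
  χ_A(x) = (x - 6)^2*(x - 4)

Step 2 — compute geometric multiplicities via the rank-nullity identity g(λ) = n − rank(A − λI):
  rank(A − (4)·I) = 2, so dim ker(A − (4)·I) = n − 2 = 1
  rank(A − (6)·I) = 2, so dim ker(A − (6)·I) = n − 2 = 1

Summary:
  λ = 4: algebraic multiplicity = 1, geometric multiplicity = 1
  λ = 6: algebraic multiplicity = 2, geometric multiplicity = 1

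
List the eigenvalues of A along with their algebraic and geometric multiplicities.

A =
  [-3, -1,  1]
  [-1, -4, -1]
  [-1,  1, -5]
λ = -4: alg = 3, geom = 1

Step 1 — factor the characteristic polynomial to read off the algebraic multiplicities:
  χ_A(x) = (x + 4)^3

Step 2 — compute geometric multiplicities via the rank-nullity identity g(λ) = n − rank(A − λI):
  rank(A − (-4)·I) = 2, so dim ker(A − (-4)·I) = n − 2 = 1

Summary:
  λ = -4: algebraic multiplicity = 3, geometric multiplicity = 1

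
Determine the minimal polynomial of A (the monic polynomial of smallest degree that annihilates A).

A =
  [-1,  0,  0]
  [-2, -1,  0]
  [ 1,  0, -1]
x^2 + 2*x + 1

The characteristic polynomial is χ_A(x) = (x + 1)^3, so the eigenvalues are known. The minimal polynomial is
  m_A(x) = Π_λ (x − λ)^{k_λ}
where k_λ is the size of the *largest* Jordan block for λ (equivalently, the smallest k with (A − λI)^k v = 0 for every generalised eigenvector v of λ).

  λ = -1: largest Jordan block has size 2, contributing (x + 1)^2

So m_A(x) = (x + 1)^2 = x^2 + 2*x + 1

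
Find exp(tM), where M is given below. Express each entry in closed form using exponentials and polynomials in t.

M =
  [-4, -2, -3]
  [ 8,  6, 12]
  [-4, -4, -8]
e^{tM} =
  [-2*t*exp(-2*t) + exp(-2*t), -2*t*exp(-2*t), -3*t*exp(-2*t)]
  [8*t*exp(-2*t), 8*t*exp(-2*t) + exp(-2*t), 12*t*exp(-2*t)]
  [-4*t*exp(-2*t), -4*t*exp(-2*t), -6*t*exp(-2*t) + exp(-2*t)]

Strategy: write M = P · J · P⁻¹ where J is a Jordan canonical form, so e^{tM} = P · e^{tJ} · P⁻¹, and e^{tJ} can be computed block-by-block.

M has Jordan form
J =
  [-2,  1,  0]
  [ 0, -2,  0]
  [ 0,  0, -2]
(up to reordering of blocks).

Per-block formulas:
  For a 2×2 Jordan block J_2(-2): exp(t · J_2(-2)) = e^(-2t)·(I + t·N), where N is the 2×2 nilpotent shift.
  For a 1×1 block at λ = -2: exp(t · [-2]) = [e^(-2t)].

After assembling e^{tJ} and conjugating by P, we get:

e^{tM} =
  [-2*t*exp(-2*t) + exp(-2*t), -2*t*exp(-2*t), -3*t*exp(-2*t)]
  [8*t*exp(-2*t), 8*t*exp(-2*t) + exp(-2*t), 12*t*exp(-2*t)]
  [-4*t*exp(-2*t), -4*t*exp(-2*t), -6*t*exp(-2*t) + exp(-2*t)]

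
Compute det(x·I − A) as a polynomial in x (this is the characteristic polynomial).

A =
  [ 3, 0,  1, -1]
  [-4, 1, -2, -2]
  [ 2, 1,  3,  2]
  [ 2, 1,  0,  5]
x^4 - 12*x^3 + 54*x^2 - 108*x + 81

Expanding det(x·I − A) (e.g. by cofactor expansion or by noting that A is similar to its Jordan form J, which has the same characteristic polynomial as A) gives
  χ_A(x) = x^4 - 12*x^3 + 54*x^2 - 108*x + 81
which factors as (x - 3)^4. The eigenvalues (with algebraic multiplicities) are λ = 3 with multiplicity 4.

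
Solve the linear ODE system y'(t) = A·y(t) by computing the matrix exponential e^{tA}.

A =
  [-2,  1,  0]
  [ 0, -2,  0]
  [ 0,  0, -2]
e^{tA} =
  [exp(-2*t), t*exp(-2*t), 0]
  [0, exp(-2*t), 0]
  [0, 0, exp(-2*t)]

Strategy: write A = P · J · P⁻¹ where J is a Jordan canonical form, so e^{tA} = P · e^{tJ} · P⁻¹, and e^{tJ} can be computed block-by-block.

A has Jordan form
J =
  [-2,  1,  0]
  [ 0, -2,  0]
  [ 0,  0, -2]
(up to reordering of blocks).

Per-block formulas:
  For a 2×2 Jordan block J_2(-2): exp(t · J_2(-2)) = e^(-2t)·(I + t·N), where N is the 2×2 nilpotent shift.
  For a 1×1 block at λ = -2: exp(t · [-2]) = [e^(-2t)].

After assembling e^{tJ} and conjugating by P, we get:

e^{tA} =
  [exp(-2*t), t*exp(-2*t), 0]
  [0, exp(-2*t), 0]
  [0, 0, exp(-2*t)]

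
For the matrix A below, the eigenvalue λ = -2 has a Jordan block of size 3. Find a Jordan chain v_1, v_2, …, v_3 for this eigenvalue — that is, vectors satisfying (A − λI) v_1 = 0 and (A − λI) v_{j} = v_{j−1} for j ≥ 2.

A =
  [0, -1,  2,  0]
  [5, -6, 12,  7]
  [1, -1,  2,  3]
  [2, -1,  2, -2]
A Jordan chain for λ = -2 of length 3:
v_1 = (1, 0, -1, 1)ᵀ
v_2 = (0, -3, -1, 0)ᵀ
v_3 = (1, 2, 0, 0)ᵀ

Let N = A − (-2)·I. We want v_3 with N^3 v_3 = 0 but N^2 v_3 ≠ 0; then v_{j-1} := N · v_j for j = 3, …, 2.

Pick v_3 = (1, 2, 0, 0)ᵀ.
Then v_2 = N · v_3 = (0, -3, -1, 0)ᵀ.
Then v_1 = N · v_2 = (1, 0, -1, 1)ᵀ.

Sanity check: (A − (-2)·I) v_1 = (0, 0, 0, 0)ᵀ = 0. ✓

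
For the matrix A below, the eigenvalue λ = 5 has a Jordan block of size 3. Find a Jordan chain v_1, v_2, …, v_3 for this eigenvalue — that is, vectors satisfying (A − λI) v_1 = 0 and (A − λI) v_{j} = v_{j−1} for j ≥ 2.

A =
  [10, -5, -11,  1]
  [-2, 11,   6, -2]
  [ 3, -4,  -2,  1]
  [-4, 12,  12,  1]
A Jordan chain for λ = 5 of length 3:
v_1 = (-2, 4, -2, 8)ᵀ
v_2 = (5, -2, 3, -4)ᵀ
v_3 = (1, 0, 0, 0)ᵀ

Let N = A − (5)·I. We want v_3 with N^3 v_3 = 0 but N^2 v_3 ≠ 0; then v_{j-1} := N · v_j for j = 3, …, 2.

Pick v_3 = (1, 0, 0, 0)ᵀ.
Then v_2 = N · v_3 = (5, -2, 3, -4)ᵀ.
Then v_1 = N · v_2 = (-2, 4, -2, 8)ᵀ.

Sanity check: (A − (5)·I) v_1 = (0, 0, 0, 0)ᵀ = 0. ✓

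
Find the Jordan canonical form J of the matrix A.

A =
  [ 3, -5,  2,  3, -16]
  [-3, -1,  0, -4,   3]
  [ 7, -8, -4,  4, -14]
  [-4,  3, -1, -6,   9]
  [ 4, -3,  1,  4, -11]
J_3(-5) ⊕ J_2(-2)

The characteristic polynomial is
  det(x·I − A) = x^5 + 19*x^4 + 139*x^3 + 485*x^2 + 800*x + 500 = (x + 2)^2*(x + 5)^3

Eigenvalues and multiplicities (the geometric multiplicity of λ is n − rank(A − λI), which equals the number of Jordan blocks for λ):
  λ = -5: algebraic multiplicity = 3, geometric multiplicity = 1
  λ = -2: algebraic multiplicity = 2, geometric multiplicity = 1

Determining the block sizes for each eigenvalue:
  λ = -5: one block (gm = 1), so the single block has size am = 3 → block sizes [3]
  λ = -2: one block (gm = 1), so the single block has size am = 2 → block sizes [2]

Assembling the blocks gives a Jordan form
J =
  [-5,  1,  0,  0,  0]
  [ 0, -5,  1,  0,  0]
  [ 0,  0, -5,  0,  0]
  [ 0,  0,  0, -2,  1]
  [ 0,  0,  0,  0, -2]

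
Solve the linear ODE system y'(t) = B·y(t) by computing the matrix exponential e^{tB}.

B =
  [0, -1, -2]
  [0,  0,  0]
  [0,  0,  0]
e^{tB} =
  [1, -t, -2*t]
  [0, 1, 0]
  [0, 0, 1]

Strategy: write B = P · J · P⁻¹ where J is a Jordan canonical form, so e^{tB} = P · e^{tJ} · P⁻¹, and e^{tJ} can be computed block-by-block.

B has Jordan form
J =
  [0, 1, 0]
  [0, 0, 0]
  [0, 0, 0]
(up to reordering of blocks).

Per-block formulas:
  For a 1×1 block at λ = 0: exp(t · [0]) = [e^(0t)].
  For a 2×2 Jordan block J_2(0): exp(t · J_2(0)) = e^(0t)·(I + t·N), where N is the 2×2 nilpotent shift.

After assembling e^{tJ} and conjugating by P, we get:

e^{tB} =
  [1, -t, -2*t]
  [0, 1, 0]
  [0, 0, 1]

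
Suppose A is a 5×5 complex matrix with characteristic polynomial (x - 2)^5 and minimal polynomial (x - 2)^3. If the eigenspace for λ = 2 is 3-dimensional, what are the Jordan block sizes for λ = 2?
Block sizes for λ = 2: [3, 1, 1]

Step 1 — from the characteristic polynomial, algebraic multiplicity of λ = 2 is 5. From dim ker(A − (2)·I) = 3, there are exactly 3 Jordan blocks for λ = 2.
Step 2 — from the minimal polynomial, the factor (x − 2)^3 tells us the largest block for λ = 2 has size 3.
Step 3 — with total size 5, 3 blocks, and largest block 3, the block sizes (in nonincreasing order) are [3, 1, 1].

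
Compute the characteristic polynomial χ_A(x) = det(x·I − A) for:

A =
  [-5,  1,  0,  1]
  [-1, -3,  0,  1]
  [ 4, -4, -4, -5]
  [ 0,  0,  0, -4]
x^4 + 16*x^3 + 96*x^2 + 256*x + 256

Expanding det(x·I − A) (e.g. by cofactor expansion or by noting that A is similar to its Jordan form J, which has the same characteristic polynomial as A) gives
  χ_A(x) = x^4 + 16*x^3 + 96*x^2 + 256*x + 256
which factors as (x + 4)^4. The eigenvalues (with algebraic multiplicities) are λ = -4 with multiplicity 4.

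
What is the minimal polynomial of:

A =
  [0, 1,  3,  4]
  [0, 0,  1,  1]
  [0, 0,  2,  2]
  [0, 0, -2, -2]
x^3

The characteristic polynomial is χ_A(x) = x^4, so the eigenvalues are known. The minimal polynomial is
  m_A(x) = Π_λ (x − λ)^{k_λ}
where k_λ is the size of the *largest* Jordan block for λ (equivalently, the smallest k with (A − λI)^k v = 0 for every generalised eigenvector v of λ).

  λ = 0: largest Jordan block has size 3, contributing (x − 0)^3

So m_A(x) = x^3 = x^3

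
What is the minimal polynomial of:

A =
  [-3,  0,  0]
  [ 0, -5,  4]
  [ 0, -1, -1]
x^2 + 6*x + 9

The characteristic polynomial is χ_A(x) = (x + 3)^3, so the eigenvalues are known. The minimal polynomial is
  m_A(x) = Π_λ (x − λ)^{k_λ}
where k_λ is the size of the *largest* Jordan block for λ (equivalently, the smallest k with (A − λI)^k v = 0 for every generalised eigenvector v of λ).

  λ = -3: largest Jordan block has size 2, contributing (x + 3)^2

So m_A(x) = (x + 3)^2 = x^2 + 6*x + 9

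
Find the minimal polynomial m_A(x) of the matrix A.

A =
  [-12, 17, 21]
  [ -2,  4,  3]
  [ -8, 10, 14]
x^3 - 6*x^2 + 12*x - 8

The characteristic polynomial is χ_A(x) = (x - 2)^3, so the eigenvalues are known. The minimal polynomial is
  m_A(x) = Π_λ (x − λ)^{k_λ}
where k_λ is the size of the *largest* Jordan block for λ (equivalently, the smallest k with (A − λI)^k v = 0 for every generalised eigenvector v of λ).

  λ = 2: largest Jordan block has size 3, contributing (x − 2)^3

So m_A(x) = (x - 2)^3 = x^3 - 6*x^2 + 12*x - 8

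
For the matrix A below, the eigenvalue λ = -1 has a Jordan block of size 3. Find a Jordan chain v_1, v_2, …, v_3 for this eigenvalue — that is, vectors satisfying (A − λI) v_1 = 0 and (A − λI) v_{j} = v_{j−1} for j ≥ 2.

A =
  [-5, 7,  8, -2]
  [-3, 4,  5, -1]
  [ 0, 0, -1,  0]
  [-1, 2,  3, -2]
A Jordan chain for λ = -1 of length 3:
v_1 = (-3, -2, 0, -1)ᵀ
v_2 = (-4, -3, 0, -1)ᵀ
v_3 = (1, 0, 0, 0)ᵀ

Let N = A − (-1)·I. We want v_3 with N^3 v_3 = 0 but N^2 v_3 ≠ 0; then v_{j-1} := N · v_j for j = 3, …, 2.

Pick v_3 = (1, 0, 0, 0)ᵀ.
Then v_2 = N · v_3 = (-4, -3, 0, -1)ᵀ.
Then v_1 = N · v_2 = (-3, -2, 0, -1)ᵀ.

Sanity check: (A − (-1)·I) v_1 = (0, 0, 0, 0)ᵀ = 0. ✓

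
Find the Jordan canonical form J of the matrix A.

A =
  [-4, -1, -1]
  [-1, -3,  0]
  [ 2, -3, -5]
J_3(-4)

The characteristic polynomial is
  det(x·I − A) = x^3 + 12*x^2 + 48*x + 64 = (x + 4)^3

Eigenvalues and multiplicities (the geometric multiplicity of λ is n − rank(A − λI), which equals the number of Jordan blocks for λ):
  λ = -4: algebraic multiplicity = 3, geometric multiplicity = 1

Determining the block sizes for each eigenvalue:
  λ = -4: one block (gm = 1), so the single block has size am = 3 → block sizes [3]

Assembling the blocks gives a Jordan form
J =
  [-4,  1,  0]
  [ 0, -4,  1]
  [ 0,  0, -4]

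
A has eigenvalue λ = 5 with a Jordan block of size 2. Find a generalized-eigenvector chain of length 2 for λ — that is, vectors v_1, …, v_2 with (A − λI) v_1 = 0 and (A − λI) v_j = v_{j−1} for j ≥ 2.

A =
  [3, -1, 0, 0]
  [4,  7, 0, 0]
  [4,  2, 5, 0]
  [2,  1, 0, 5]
A Jordan chain for λ = 5 of length 2:
v_1 = (-2, 4, 4, 2)ᵀ
v_2 = (1, 0, 0, 0)ᵀ

Let N = A − (5)·I. We want v_2 with N^2 v_2 = 0 but N^1 v_2 ≠ 0; then v_{j-1} := N · v_j for j = 2, …, 2.

Pick v_2 = (1, 0, 0, 0)ᵀ.
Then v_1 = N · v_2 = (-2, 4, 4, 2)ᵀ.

Sanity check: (A − (5)·I) v_1 = (0, 0, 0, 0)ᵀ = 0. ✓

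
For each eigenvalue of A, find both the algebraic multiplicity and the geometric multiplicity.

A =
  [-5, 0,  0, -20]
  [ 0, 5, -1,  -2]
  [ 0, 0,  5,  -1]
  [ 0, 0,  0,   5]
λ = -5: alg = 1, geom = 1; λ = 5: alg = 3, geom = 1

Step 1 — factor the characteristic polynomial to read off the algebraic multiplicities:
  χ_A(x) = (x - 5)^3*(x + 5)

Step 2 — compute geometric multiplicities via the rank-nullity identity g(λ) = n − rank(A − λI):
  rank(A − (-5)·I) = 3, so dim ker(A − (-5)·I) = n − 3 = 1
  rank(A − (5)·I) = 3, so dim ker(A − (5)·I) = n − 3 = 1

Summary:
  λ = -5: algebraic multiplicity = 1, geometric multiplicity = 1
  λ = 5: algebraic multiplicity = 3, geometric multiplicity = 1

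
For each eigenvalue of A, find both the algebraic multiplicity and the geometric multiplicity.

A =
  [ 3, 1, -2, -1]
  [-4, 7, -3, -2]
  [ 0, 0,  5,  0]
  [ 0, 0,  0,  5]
λ = 5: alg = 4, geom = 2

Step 1 — factor the characteristic polynomial to read off the algebraic multiplicities:
  χ_A(x) = (x - 5)^4

Step 2 — compute geometric multiplicities via the rank-nullity identity g(λ) = n − rank(A − λI):
  rank(A − (5)·I) = 2, so dim ker(A − (5)·I) = n − 2 = 2

Summary:
  λ = 5: algebraic multiplicity = 4, geometric multiplicity = 2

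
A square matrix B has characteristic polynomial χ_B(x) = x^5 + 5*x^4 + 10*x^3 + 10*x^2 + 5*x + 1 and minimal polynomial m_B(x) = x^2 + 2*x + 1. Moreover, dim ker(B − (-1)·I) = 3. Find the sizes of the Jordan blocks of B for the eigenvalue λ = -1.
Block sizes for λ = -1: [2, 2, 1]

Step 1 — from the characteristic polynomial, algebraic multiplicity of λ = -1 is 5. From dim ker(B − (-1)·I) = 3, there are exactly 3 Jordan blocks for λ = -1.
Step 2 — from the minimal polynomial, the factor (x + 1)^2 tells us the largest block for λ = -1 has size 2.
Step 3 — with total size 5, 3 blocks, and largest block 2, the block sizes (in nonincreasing order) are [2, 2, 1].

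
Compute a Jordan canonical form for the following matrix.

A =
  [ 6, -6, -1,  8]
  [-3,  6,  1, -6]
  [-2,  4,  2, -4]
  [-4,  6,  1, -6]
J_3(2) ⊕ J_1(2)

The characteristic polynomial is
  det(x·I − A) = x^4 - 8*x^3 + 24*x^2 - 32*x + 16 = (x - 2)^4

Eigenvalues and multiplicities (the geometric multiplicity of λ is n − rank(A − λI), which equals the number of Jordan blocks for λ):
  λ = 2: algebraic multiplicity = 4, geometric multiplicity = 2

Determining the block sizes for each eigenvalue:
  λ = 2: with am = 4 and gm = 2, the partition is not yet determined (e.g. several partitions of 4 into 2 parts exist). Let N = A − (2)·I. Computing rank(N^1) = 2, rank(N^2) = 1, rank(N^3) = 0; the number of blocks of size ≥ j is rank(N^{j−1}) − rank(N^j), giving [2, 1, 1]. So we have 1 block(s) of size 3, 1 block(s) of size 1 → block sizes [3, 1]

Assembling the blocks gives a Jordan form
J =
  [2, 1, 0, 0]
  [0, 2, 1, 0]
  [0, 0, 2, 0]
  [0, 0, 0, 2]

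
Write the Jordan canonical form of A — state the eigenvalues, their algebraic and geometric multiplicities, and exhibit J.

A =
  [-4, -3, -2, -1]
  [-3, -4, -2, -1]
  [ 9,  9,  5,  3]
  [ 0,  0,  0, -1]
J_2(-1) ⊕ J_1(-1) ⊕ J_1(-1)

The characteristic polynomial is
  det(x·I − A) = x^4 + 4*x^3 + 6*x^2 + 4*x + 1 = (x + 1)^4

Eigenvalues and multiplicities (the geometric multiplicity of λ is n − rank(A − λI), which equals the number of Jordan blocks for λ):
  λ = -1: algebraic multiplicity = 4, geometric multiplicity = 3

Determining the block sizes for each eigenvalue:
  λ = -1: 3 blocks summing to 4 forces exactly one block of size 2 and the rest size 1 → block sizes [2, 1, 1]

Assembling the blocks gives a Jordan form
J =
  [-1,  1,  0,  0]
  [ 0, -1,  0,  0]
  [ 0,  0, -1,  0]
  [ 0,  0,  0, -1]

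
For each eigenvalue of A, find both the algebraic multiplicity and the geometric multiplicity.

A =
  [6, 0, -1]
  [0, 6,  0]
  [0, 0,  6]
λ = 6: alg = 3, geom = 2

Step 1 — factor the characteristic polynomial to read off the algebraic multiplicities:
  χ_A(x) = (x - 6)^3

Step 2 — compute geometric multiplicities via the rank-nullity identity g(λ) = n − rank(A − λI):
  rank(A − (6)·I) = 1, so dim ker(A − (6)·I) = n − 1 = 2

Summary:
  λ = 6: algebraic multiplicity = 3, geometric multiplicity = 2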